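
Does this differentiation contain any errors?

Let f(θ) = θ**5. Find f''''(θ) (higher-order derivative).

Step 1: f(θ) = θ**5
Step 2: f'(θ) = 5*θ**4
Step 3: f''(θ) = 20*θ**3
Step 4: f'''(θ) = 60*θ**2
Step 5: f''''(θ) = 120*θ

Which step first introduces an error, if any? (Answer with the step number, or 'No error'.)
No error

All steps in this derivation are correct.
The final answer f''''(θ) = 120*θ is valid.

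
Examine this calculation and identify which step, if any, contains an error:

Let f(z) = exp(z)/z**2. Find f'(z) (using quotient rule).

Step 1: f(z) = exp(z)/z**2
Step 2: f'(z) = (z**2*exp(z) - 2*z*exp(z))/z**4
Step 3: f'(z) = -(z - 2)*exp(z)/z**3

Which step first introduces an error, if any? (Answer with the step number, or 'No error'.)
Step 3

Step 3 is incorrect due to a sign flip.
The step shows: -(z - 2)*exp(z)/z**3
The correct value should be: (z - 2)*exp(z)/z**3

Explanation: The sign of the whole expression was flipped: the term (z - 2)*exp(z)/z**3 was incorrectly written as -(z - 2)*exp(z)/z**3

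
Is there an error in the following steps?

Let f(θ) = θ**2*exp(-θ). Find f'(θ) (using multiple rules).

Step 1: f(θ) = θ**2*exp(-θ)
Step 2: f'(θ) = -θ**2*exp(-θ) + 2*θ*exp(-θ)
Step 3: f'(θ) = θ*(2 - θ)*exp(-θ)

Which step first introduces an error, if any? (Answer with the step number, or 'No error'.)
No error

All steps in this derivation are correct.
The final answer f'(θ) = θ*(2 - θ)*exp(-θ) is valid.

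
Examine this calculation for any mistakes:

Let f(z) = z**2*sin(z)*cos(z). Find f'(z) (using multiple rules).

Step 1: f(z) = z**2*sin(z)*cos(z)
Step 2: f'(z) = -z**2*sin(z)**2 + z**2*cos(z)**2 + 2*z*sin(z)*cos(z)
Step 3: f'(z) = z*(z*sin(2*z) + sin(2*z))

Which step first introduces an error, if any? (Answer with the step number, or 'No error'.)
Step 3

Step 3 is incorrect due to a wrong trig function.
The step shows: z*(z*sin(2*z) + sin(2*z))
The correct value should be: z*(z*cos(2*z) + sin(2*z))

Explanation: cos(2*z) was incorrectly written as sin(2*z): the term z*(z*cos(2*z) + sin(2*z)) was incorrectly written as z*(z*sin(2*z) + sin(2*z))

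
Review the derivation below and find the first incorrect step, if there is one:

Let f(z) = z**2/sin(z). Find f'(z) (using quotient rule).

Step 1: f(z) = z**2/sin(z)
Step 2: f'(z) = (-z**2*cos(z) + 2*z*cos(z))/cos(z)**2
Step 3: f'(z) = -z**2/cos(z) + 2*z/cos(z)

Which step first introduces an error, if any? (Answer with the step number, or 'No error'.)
Step 2

Step 2 is incorrect due to a wrong trig function.
The step shows: (-z**2*cos(z) + 2*z*cos(z))/cos(z)**2
The correct value should be: (-z**2*cos(z) + 2*z*sin(z))/sin(z)**2

Explanation: sin(z) was incorrectly written as cos(z): the term (-z**2*cos(z) + 2*z*sin(z))/sin(z)**2 was incorrectly written as (-z**2*cos(z) + 2*z*cos(z))/cos(z)**2
The later steps are derived from this incorrect expression, so the error originates in Step 2.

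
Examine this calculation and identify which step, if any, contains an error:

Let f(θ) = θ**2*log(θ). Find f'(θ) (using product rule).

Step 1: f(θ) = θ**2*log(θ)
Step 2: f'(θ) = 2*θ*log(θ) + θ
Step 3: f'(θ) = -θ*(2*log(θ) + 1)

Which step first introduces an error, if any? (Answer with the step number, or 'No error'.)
Step 3

Step 3 is incorrect due to a sign flip.
The step shows: -θ*(2*log(θ) + 1)
The correct value should be: θ*(2*log(θ) + 1)

Explanation: The sign of the whole expression was flipped: the term θ*(2*log(θ) + 1) was incorrectly written as -θ*(2*log(θ) + 1)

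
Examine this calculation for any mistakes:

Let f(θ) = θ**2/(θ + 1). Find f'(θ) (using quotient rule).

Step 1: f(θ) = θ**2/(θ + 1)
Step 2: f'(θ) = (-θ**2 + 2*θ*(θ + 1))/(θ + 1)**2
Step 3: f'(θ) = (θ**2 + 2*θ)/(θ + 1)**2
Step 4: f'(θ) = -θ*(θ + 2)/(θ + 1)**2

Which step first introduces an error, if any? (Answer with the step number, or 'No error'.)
Step 4

Step 4 is incorrect due to a sign flip.
The step shows: -θ*(θ + 2)/(θ + 1)**2
The correct value should be: θ*(θ + 2)/(θ + 1)**2

Explanation: The sign of the whole expression was flipped: the term θ*(θ + 2)/(θ + 1)**2 was incorrectly written as -θ*(θ + 2)/(θ + 1)**2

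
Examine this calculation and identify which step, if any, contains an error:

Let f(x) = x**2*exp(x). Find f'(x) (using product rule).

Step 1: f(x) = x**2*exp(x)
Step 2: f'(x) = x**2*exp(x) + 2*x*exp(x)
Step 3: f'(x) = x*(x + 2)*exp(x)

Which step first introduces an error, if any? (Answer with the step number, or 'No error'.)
No error

All steps in this derivation are correct.
The final answer f'(x) = x*(x + 2)*exp(x) is valid.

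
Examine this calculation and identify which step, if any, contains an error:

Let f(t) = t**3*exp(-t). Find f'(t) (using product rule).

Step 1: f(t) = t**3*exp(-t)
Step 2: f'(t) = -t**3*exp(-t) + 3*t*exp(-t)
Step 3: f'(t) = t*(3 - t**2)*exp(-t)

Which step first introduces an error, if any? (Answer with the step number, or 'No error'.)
Step 2

Step 2 is incorrect due to a wrong exponent.
The step shows: -t**3*exp(-t) + 3*t*exp(-t)
The correct value should be: -t**3*exp(-t) + 3*t**2*exp(-t)

Explanation: The exponent 2 on t was incorrectly written as 1: the term 3*t**2*exp(-t) was incorrectly written as 3*t*exp(-t)
The later steps are derived from this incorrect expression, so the error originates in Step 2.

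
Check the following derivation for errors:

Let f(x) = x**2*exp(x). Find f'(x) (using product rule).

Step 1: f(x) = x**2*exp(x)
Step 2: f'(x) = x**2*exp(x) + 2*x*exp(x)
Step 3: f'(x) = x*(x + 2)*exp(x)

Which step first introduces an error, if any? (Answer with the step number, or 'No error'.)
No error

All steps in this derivation are correct.
The final answer f'(x) = x*(x + 2)*exp(x) is valid.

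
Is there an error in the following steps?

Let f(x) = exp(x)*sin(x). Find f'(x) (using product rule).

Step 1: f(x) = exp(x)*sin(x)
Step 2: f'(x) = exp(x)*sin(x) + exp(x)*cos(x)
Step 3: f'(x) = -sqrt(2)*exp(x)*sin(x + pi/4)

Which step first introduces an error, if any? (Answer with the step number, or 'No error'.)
Step 3

Step 3 is incorrect due to a sign flip.
The step shows: -sqrt(2)*exp(x)*sin(x + pi/4)
The correct value should be: sqrt(2)*exp(x)*sin(x + pi/4)

Explanation: The sign of the whole expression was flipped: the term sqrt(2)*exp(x)*sin(x + pi/4) was incorrectly written as -sqrt(2)*exp(x)*sin(x + pi/4)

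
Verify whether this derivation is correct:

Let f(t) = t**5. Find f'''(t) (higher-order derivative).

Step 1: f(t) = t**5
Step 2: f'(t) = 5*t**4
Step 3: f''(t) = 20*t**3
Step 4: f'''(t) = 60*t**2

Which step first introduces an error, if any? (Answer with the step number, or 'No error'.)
No error

All steps in this derivation are correct.
The final answer f'''(t) = 60*t**2 is valid.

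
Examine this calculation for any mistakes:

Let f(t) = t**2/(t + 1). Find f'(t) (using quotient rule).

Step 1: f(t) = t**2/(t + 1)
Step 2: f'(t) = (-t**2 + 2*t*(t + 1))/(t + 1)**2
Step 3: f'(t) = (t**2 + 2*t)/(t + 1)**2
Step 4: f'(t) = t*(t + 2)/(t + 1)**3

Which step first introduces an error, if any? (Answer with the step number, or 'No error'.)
Step 4

Step 4 is incorrect due to a wrong exponent.
The step shows: t*(t + 2)/(t + 1)**3
The correct value should be: t*(t + 2)/(t + 1)**2

Explanation: The exponent -2 on t + 1 was incorrectly written as -3: the term t*(t + 2)/(t + 1)**2 was incorrectly written as t*(t + 2)/(t + 1)**3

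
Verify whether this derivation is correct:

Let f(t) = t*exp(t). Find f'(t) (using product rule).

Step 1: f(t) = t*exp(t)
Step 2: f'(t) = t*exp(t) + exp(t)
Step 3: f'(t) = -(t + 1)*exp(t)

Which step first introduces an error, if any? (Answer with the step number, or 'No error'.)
Step 3

Step 3 is incorrect due to a sign flip.
The step shows: -(t + 1)*exp(t)
The correct value should be: (t + 1)*exp(t)

Explanation: The sign of the whole expression was flipped: the term (t + 1)*exp(t) was incorrectly written as -(t + 1)*exp(t)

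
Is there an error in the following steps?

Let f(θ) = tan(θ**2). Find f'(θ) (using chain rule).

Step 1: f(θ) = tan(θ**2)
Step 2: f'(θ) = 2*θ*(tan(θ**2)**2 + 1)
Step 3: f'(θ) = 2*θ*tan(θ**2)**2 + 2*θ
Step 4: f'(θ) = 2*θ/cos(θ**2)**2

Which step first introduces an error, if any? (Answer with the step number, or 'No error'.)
No error

All steps in this derivation are correct.
The final answer f'(θ) = 2*θ/cos(θ**2)**2 is valid.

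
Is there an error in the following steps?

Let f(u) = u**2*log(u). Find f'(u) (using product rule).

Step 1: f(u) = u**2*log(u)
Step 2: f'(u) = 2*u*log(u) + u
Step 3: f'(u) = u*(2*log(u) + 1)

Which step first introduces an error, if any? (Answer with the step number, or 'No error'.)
No error

All steps in this derivation are correct.
The final answer f'(u) = u*(2*log(u) + 1) is valid.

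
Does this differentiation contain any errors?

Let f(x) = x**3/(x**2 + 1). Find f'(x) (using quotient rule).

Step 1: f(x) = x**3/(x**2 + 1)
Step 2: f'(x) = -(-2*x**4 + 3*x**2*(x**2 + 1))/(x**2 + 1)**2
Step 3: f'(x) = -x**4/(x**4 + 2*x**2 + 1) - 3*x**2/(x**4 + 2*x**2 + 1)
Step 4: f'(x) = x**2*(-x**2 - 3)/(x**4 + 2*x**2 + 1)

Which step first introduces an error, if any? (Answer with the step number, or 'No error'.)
Step 2

Step 2 is incorrect due to a sign flip.
The step shows: -(-2*x**4 + 3*x**2*(x**2 + 1))/(x**2 + 1)**2
The correct value should be: (-2*x**4 + 3*x**2*(x**2 + 1))/(x**2 + 1)**2

Explanation: The sign of the whole expression was flipped: the term (-2*x**4 + 3*x**2*(x**2 + 1))/(x**2 + 1)**2 was incorrectly written as -(-2*x**4 + 3*x**2*(x**2 + 1))/(x**2 + 1)**2
The later steps are derived from this incorrect expression, so the error originates in Step 2.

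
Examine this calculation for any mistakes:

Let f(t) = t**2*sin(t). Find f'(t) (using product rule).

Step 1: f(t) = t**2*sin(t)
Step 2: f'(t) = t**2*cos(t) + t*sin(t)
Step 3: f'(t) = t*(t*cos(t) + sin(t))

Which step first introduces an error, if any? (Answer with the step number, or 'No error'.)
Step 2

Step 2 is incorrect due to a wrong coefficient.
The step shows: t**2*cos(t) + t*sin(t)
The correct value should be: t**2*cos(t) + 2*t*sin(t)

Explanation: The coefficient 2 was incorrectly written as 1: the term 2*t*sin(t) was incorrectly written as t*sin(t)
The later steps are derived from this incorrect expression, so the error originates in Step 2.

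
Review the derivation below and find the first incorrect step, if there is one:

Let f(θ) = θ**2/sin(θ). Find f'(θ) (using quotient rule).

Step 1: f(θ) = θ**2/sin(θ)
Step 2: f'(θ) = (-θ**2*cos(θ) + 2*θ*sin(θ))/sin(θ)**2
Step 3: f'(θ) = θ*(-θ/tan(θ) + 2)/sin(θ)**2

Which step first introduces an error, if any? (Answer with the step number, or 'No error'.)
Step 3

Step 3 is incorrect due to a wrong exponent.
The step shows: θ*(-θ/tan(θ) + 2)/sin(θ)**2
The correct value should be: θ*(-θ/tan(θ) + 2)/sin(θ)

Explanation: The exponent -1 on sin(θ) was incorrectly written as -2: the term θ*(-θ/tan(θ) + 2)/sin(θ) was incorrectly written as θ*(-θ/tan(θ) + 2)/sin(θ)**2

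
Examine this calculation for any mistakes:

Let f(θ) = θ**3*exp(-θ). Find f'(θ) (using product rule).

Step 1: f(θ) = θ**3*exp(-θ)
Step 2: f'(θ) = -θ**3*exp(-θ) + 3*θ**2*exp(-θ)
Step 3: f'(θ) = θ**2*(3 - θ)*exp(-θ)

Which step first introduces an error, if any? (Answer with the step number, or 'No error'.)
No error

All steps in this derivation are correct.
The final answer f'(θ) = θ**2*(3 - θ)*exp(-θ) is valid.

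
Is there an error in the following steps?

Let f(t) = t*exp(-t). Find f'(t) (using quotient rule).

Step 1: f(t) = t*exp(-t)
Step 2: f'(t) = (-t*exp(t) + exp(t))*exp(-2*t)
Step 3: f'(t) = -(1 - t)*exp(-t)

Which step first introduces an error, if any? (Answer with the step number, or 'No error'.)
Step 3

Step 3 is incorrect due to a sign flip.
The step shows: -(1 - t)*exp(-t)
The correct value should be: (1 - t)*exp(-t)

Explanation: The sign of the whole expression was flipped: the term (1 - t)*exp(-t) was incorrectly written as -(1 - t)*exp(-t)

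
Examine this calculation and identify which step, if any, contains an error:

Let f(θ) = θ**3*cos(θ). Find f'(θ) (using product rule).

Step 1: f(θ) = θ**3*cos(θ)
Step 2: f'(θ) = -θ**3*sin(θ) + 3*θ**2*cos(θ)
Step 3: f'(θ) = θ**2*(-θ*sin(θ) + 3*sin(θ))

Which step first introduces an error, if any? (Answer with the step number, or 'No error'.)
Step 3

Step 3 is incorrect due to a wrong trig function.
The step shows: θ**2*(-θ*sin(θ) + 3*sin(θ))
The correct value should be: θ**2*(-θ*sin(θ) + 3*cos(θ))

Explanation: cos(θ) was incorrectly written as sin(θ): the term θ**2*(-θ*sin(θ) + 3*cos(θ)) was incorrectly written as θ**2*(-θ*sin(θ) + 3*sin(θ))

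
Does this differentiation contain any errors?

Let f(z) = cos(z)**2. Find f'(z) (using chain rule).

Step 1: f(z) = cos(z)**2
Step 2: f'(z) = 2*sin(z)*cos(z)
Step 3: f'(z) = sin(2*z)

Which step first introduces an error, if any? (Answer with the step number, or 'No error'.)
Step 2

Step 2 is incorrect due to a sign flip.
The step shows: 2*sin(z)*cos(z)
The correct value should be: -2*sin(z)*cos(z)

Explanation: The sign of the whole expression was flipped: the term -2*sin(z)*cos(z) was incorrectly written as 2*sin(z)*cos(z)
The later steps are derived from this incorrect expression, so the error originates in Step 2.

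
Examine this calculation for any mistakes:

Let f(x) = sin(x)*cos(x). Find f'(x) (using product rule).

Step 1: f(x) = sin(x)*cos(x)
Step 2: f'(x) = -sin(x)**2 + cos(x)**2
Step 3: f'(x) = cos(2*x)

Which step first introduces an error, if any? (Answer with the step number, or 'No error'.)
No error

All steps in this derivation are correct.
The final answer f'(x) = cos(2*x) is valid.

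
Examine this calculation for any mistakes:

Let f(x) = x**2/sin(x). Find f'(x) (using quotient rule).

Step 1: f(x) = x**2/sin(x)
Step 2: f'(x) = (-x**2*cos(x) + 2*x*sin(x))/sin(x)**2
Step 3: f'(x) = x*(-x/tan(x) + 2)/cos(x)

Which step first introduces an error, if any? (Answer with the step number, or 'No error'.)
Step 3

Step 3 is incorrect due to a wrong trig function.
The step shows: x*(-x/tan(x) + 2)/cos(x)
The correct value should be: x*(-x/tan(x) + 2)/sin(x)

Explanation: sin(x) was incorrectly written as cos(x): the term x*(-x/tan(x) + 2)/sin(x) was incorrectly written as x*(-x/tan(x) + 2)/cos(x)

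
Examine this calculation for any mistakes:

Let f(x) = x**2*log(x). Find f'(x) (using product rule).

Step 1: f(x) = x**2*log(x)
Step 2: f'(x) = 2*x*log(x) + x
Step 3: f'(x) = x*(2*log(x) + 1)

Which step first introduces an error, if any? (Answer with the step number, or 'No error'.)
No error

All steps in this derivation are correct.
The final answer f'(x) = x*(2*log(x) + 1) is valid.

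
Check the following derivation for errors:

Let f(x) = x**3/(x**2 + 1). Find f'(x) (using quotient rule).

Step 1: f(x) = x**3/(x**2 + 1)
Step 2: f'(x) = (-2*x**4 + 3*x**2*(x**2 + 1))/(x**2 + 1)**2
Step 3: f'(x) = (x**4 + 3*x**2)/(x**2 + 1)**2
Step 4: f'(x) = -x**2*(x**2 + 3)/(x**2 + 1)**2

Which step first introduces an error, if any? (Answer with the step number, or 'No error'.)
Step 4

Step 4 is incorrect due to a sign flip.
The step shows: -x**2*(x**2 + 3)/(x**2 + 1)**2
The correct value should be: x**2*(x**2 + 3)/(x**2 + 1)**2

Explanation: The sign of the whole expression was flipped: the term x**2*(x**2 + 3)/(x**2 + 1)**2 was incorrectly written as -x**2*(x**2 + 3)/(x**2 + 1)**2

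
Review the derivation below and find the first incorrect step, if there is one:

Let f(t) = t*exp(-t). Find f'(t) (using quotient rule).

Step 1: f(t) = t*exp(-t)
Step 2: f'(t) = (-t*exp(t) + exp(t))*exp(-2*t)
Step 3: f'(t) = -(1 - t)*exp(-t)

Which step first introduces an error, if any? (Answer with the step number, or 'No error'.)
Step 3

Step 3 is incorrect due to a sign flip.
The step shows: -(1 - t)*exp(-t)
The correct value should be: (1 - t)*exp(-t)

Explanation: The sign of the whole expression was flipped: the term (1 - t)*exp(-t) was incorrectly written as -(1 - t)*exp(-t)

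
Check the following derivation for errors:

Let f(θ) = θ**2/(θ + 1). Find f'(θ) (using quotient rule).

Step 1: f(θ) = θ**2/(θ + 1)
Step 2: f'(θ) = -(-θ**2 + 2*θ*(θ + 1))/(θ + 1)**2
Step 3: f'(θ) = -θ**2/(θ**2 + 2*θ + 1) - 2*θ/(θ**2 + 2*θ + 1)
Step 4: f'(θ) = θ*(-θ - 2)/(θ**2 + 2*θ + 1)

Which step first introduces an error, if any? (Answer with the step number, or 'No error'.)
Step 2

Step 2 is incorrect due to a sign flip.
The step shows: -(-θ**2 + 2*θ*(θ + 1))/(θ + 1)**2
The correct value should be: (-θ**2 + 2*θ*(θ + 1))/(θ + 1)**2

Explanation: The sign of the whole expression was flipped: the term (-θ**2 + 2*θ*(θ + 1))/(θ + 1)**2 was incorrectly written as -(-θ**2 + 2*θ*(θ + 1))/(θ + 1)**2
The later steps are derived from this incorrect expression, so the error originates in Step 2.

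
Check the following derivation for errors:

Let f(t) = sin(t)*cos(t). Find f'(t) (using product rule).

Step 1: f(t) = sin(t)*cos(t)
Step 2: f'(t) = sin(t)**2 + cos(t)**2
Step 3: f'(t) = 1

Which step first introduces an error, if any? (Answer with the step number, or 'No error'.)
Step 2

Step 2 is incorrect due to a sign flip.
The step shows: sin(t)**2 + cos(t)**2
The correct value should be: -sin(t)**2 + cos(t)**2

Explanation: The sign of one term was flipped: the term -sin(t)**2 was incorrectly written as sin(t)**2
The later steps are derived from this incorrect expression, so the error originates in Step 2.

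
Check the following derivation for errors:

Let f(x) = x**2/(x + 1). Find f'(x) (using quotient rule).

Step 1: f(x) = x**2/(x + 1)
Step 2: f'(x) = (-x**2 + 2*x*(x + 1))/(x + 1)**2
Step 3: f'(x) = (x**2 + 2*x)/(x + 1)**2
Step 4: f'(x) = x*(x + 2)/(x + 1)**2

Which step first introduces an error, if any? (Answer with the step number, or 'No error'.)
No error

All steps in this derivation are correct.
The final answer f'(x) = x*(x + 2)/(x + 1)**2 is valid.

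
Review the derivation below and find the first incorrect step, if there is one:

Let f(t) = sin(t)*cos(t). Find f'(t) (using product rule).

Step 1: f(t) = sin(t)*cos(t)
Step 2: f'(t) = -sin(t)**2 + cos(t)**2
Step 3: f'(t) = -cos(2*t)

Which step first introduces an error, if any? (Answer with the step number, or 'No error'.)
Step 3

Step 3 is incorrect due to a sign flip.
The step shows: -cos(2*t)
The correct value should be: cos(2*t)

Explanation: The sign of the whole expression was flipped: the term cos(2*t) was incorrectly written as -cos(2*t)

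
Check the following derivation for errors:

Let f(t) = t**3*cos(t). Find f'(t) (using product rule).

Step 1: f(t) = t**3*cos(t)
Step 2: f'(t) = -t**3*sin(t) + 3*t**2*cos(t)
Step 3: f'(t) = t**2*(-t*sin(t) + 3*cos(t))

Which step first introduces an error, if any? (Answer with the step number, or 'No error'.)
No error

All steps in this derivation are correct.
The final answer f'(t) = t**2*(-t*sin(t) + 3*cos(t)) is valid.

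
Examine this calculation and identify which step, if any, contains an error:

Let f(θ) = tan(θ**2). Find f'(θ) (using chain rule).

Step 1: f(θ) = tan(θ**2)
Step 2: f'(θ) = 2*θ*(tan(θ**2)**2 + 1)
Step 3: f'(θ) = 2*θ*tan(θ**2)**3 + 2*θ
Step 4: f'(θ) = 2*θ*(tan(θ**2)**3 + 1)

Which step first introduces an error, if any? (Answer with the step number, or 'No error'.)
Step 3

Step 3 is incorrect due to a wrong exponent.
The step shows: 2*θ*tan(θ**2)**3 + 2*θ
The correct value should be: 2*θ*tan(θ**2)**2 + 2*θ

Explanation: The exponent 2 on tan(θ**2) was incorrectly written as 3: the term 2*θ*tan(θ**2)**2 was incorrectly written as 2*θ*tan(θ**2)**3
The later steps are derived from this incorrect expression, so the error originates in Step 3.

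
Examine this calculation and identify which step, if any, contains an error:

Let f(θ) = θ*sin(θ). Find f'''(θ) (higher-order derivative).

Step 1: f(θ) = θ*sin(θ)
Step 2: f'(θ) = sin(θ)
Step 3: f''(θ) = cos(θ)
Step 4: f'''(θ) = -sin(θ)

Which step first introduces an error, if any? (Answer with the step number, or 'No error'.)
Step 2

Step 2 is incorrect due to a dropped term.
The step shows: sin(θ)
The correct value should be: θ*cos(θ) + sin(θ)

Explanation: A term was dropped: the term θ*cos(θ) was incorrectly omitted
The later steps are derived from this incorrect expression, so the error originates in Step 2.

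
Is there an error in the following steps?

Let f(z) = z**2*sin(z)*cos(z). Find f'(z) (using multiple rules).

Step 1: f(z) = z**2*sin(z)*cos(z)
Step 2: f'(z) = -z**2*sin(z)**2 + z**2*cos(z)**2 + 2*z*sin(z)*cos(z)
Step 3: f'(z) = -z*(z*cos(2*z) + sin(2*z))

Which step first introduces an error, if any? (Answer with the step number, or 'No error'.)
Step 3

Step 3 is incorrect due to a sign flip.
The step shows: -z*(z*cos(2*z) + sin(2*z))
The correct value should be: z*(z*cos(2*z) + sin(2*z))

Explanation: The sign of the whole expression was flipped: the term z*(z*cos(2*z) + sin(2*z)) was incorrectly written as -z*(z*cos(2*z) + sin(2*z))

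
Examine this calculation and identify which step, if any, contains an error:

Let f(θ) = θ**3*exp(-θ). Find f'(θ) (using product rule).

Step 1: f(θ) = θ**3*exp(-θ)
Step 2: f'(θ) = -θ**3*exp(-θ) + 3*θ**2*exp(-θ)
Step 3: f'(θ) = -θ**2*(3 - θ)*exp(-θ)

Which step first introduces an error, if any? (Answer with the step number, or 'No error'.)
Step 3

Step 3 is incorrect due to a sign flip.
The step shows: -θ**2*(3 - θ)*exp(-θ)
The correct value should be: θ**2*(3 - θ)*exp(-θ)

Explanation: The sign of the whole expression was flipped: the term θ**2*(3 - θ)*exp(-θ) was incorrectly written as -θ**2*(3 - θ)*exp(-θ)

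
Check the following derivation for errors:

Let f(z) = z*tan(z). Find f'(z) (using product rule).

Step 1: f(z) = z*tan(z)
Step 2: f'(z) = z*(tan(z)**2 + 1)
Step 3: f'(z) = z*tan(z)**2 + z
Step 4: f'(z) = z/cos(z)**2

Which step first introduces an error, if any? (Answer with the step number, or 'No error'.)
Step 2

Step 2 is incorrect due to a dropped term.
The step shows: z*(tan(z)**2 + 1)
The correct value should be: z*(tan(z)**2 + 1) + tan(z)

Explanation: A term was dropped: the term tan(z) was incorrectly omitted
The later steps are derived from this incorrect expression, so the error originates in Step 2.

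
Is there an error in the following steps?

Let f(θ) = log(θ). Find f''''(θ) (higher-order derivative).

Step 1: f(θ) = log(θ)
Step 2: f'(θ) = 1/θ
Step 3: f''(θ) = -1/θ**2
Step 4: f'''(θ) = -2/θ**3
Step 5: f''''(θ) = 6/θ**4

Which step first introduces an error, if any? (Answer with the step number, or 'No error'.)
Step 4

Step 4 is incorrect due to a sign flip.
The step shows: -2/θ**3
The correct value should be: 2/θ**3

Explanation: The sign of the whole expression was flipped: the term 2/θ**3 was incorrectly written as -2/θ**3
The later steps are derived from this incorrect expression, so the error originates in Step 4.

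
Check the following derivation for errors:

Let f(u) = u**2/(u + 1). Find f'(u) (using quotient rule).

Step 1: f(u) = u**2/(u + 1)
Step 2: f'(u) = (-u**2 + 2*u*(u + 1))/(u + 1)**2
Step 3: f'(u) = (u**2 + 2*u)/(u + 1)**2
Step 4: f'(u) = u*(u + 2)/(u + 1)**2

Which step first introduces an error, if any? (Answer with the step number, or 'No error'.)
No error

All steps in this derivation are correct.
The final answer f'(u) = u*(u + 2)/(u + 1)**2 is valid.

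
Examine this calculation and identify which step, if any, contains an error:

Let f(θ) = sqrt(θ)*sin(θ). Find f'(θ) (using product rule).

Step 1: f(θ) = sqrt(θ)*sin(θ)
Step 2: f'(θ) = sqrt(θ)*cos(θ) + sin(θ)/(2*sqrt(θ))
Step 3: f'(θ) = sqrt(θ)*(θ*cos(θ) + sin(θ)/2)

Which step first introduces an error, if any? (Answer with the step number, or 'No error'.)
Step 3

Step 3 is incorrect due to a wrong exponent.
The step shows: sqrt(θ)*(θ*cos(θ) + sin(θ)/2)
The correct value should be: (θ*cos(θ) + sin(θ)/2)/sqrt(θ)

Explanation: The exponent -1/2 on θ was incorrectly written as 1/2: the term (θ*cos(θ) + sin(θ)/2)/sqrt(θ) was incorrectly written as sqrt(θ)*(θ*cos(θ) + sin(θ)/2)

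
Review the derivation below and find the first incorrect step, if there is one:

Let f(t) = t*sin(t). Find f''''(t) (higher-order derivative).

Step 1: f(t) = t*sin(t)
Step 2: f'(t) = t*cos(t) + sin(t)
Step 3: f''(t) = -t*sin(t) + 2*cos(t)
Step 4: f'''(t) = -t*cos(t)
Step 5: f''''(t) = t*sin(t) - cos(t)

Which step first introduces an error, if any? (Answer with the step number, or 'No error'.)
Step 4

Step 4 is incorrect due to a dropped term.
The step shows: -t*cos(t)
The correct value should be: -t*cos(t) - 3*sin(t)

Explanation: A term was dropped: the term -3*sin(t) was incorrectly omitted
The later steps are derived from this incorrect expression, so the error originates in Step 4.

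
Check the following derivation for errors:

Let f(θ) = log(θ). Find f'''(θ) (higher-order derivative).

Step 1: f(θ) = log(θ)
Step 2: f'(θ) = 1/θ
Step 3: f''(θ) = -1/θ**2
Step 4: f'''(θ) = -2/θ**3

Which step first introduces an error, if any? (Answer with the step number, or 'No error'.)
Step 4

Step 4 is incorrect due to a sign flip.
The step shows: -2/θ**3
The correct value should be: 2/θ**3

Explanation: The sign of the whole expression was flipped: the term 2/θ**3 was incorrectly written as -2/θ**3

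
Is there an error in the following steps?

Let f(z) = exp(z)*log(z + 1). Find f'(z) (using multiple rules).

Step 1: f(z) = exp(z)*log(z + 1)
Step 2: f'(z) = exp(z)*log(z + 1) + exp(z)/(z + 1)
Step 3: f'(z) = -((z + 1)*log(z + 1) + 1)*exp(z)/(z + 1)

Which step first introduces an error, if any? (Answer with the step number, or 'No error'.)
Step 3

Step 3 is incorrect due to a sign flip.
The step shows: -((z + 1)*log(z + 1) + 1)*exp(z)/(z + 1)
The correct value should be: ((z + 1)*log(z + 1) + 1)*exp(z)/(z + 1)

Explanation: The sign of the whole expression was flipped: the term ((z + 1)*log(z + 1) + 1)*exp(z)/(z + 1) was incorrectly written as -((z + 1)*log(z + 1) + 1)*exp(z)/(z + 1)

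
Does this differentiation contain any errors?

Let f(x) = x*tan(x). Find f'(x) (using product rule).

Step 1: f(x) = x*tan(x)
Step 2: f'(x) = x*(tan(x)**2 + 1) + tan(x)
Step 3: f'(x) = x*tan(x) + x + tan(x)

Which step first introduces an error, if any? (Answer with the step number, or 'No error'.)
Step 3

Step 3 is incorrect due to a wrong exponent.
The step shows: x*tan(x) + x + tan(x)
The correct value should be: x*tan(x)**2 + x + tan(x)

Explanation: The exponent 2 on tan(x) was incorrectly written as 1: the term x*tan(x)**2 was incorrectly written as x*tan(x)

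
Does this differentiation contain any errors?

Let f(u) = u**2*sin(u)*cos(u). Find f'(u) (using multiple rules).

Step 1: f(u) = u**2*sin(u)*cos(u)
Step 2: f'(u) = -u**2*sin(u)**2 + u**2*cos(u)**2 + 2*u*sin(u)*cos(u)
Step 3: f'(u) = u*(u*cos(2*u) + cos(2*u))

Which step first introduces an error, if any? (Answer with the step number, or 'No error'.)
Step 3

Step 3 is incorrect due to a wrong trig function.
The step shows: u*(u*cos(2*u) + cos(2*u))
The correct value should be: u*(u*cos(2*u) + sin(2*u))

Explanation: sin(2*u) was incorrectly written as cos(2*u): the term u*(u*cos(2*u) + sin(2*u)) was incorrectly written as u*(u*cos(2*u) + cos(2*u))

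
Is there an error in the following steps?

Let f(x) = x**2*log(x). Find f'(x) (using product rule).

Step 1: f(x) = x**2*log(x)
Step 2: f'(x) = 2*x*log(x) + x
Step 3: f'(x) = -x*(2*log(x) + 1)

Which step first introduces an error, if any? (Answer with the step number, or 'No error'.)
Step 3

Step 3 is incorrect due to a sign flip.
The step shows: -x*(2*log(x) + 1)
The correct value should be: x*(2*log(x) + 1)

Explanation: The sign of the whole expression was flipped: the term x*(2*log(x) + 1) was incorrectly written as -x*(2*log(x) + 1)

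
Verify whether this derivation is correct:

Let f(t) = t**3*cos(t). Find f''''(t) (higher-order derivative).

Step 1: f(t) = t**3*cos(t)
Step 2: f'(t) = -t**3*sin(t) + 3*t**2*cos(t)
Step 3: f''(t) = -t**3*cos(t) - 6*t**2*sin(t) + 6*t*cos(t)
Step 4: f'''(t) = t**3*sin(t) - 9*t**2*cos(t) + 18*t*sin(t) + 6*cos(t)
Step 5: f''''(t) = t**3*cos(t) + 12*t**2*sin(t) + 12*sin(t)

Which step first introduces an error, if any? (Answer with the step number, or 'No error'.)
Step 4

Step 4 is incorrect due to a sign flip.
The step shows: t**3*sin(t) - 9*t**2*cos(t) + 18*t*sin(t) + 6*cos(t)
The correct value should be: t**3*sin(t) - 9*t**2*cos(t) - 18*t*sin(t) + 6*cos(t)

Explanation: The sign of one term was flipped: the term -18*t*sin(t) was incorrectly written as 18*t*sin(t)
The later steps are derived from this incorrect expression, so the error originates in Step 4.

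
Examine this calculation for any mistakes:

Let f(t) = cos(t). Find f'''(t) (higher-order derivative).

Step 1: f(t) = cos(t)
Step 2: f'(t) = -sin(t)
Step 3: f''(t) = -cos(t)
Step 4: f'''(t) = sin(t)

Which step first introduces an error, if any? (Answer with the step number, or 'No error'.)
No error

All steps in this derivation are correct.
The final answer f'''(t) = sin(t) is valid.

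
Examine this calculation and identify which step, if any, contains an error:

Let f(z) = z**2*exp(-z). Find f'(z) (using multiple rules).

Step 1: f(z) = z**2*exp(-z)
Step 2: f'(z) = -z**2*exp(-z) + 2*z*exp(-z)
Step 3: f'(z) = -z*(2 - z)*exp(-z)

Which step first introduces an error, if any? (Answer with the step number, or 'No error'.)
Step 3

Step 3 is incorrect due to a sign flip.
The step shows: -z*(2 - z)*exp(-z)
The correct value should be: z*(2 - z)*exp(-z)

Explanation: The sign of the whole expression was flipped: the term z*(2 - z)*exp(-z) was incorrectly written as -z*(2 - z)*exp(-z)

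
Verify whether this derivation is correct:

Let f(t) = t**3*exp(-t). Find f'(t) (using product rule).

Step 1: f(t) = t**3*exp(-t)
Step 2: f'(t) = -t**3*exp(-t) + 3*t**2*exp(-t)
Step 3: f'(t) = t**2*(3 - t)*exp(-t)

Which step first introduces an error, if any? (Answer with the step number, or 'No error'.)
No error

All steps in this derivation are correct.
The final answer f'(t) = t**2*(3 - t)*exp(-t) is valid.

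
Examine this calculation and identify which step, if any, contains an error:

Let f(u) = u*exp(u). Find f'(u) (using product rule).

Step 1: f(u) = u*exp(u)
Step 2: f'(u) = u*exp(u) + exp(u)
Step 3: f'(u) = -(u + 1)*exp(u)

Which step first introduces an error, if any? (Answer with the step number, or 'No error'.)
Step 3

Step 3 is incorrect due to a sign flip.
The step shows: -(u + 1)*exp(u)
The correct value should be: (u + 1)*exp(u)

Explanation: The sign of the whole expression was flipped: the term (u + 1)*exp(u) was incorrectly written as -(u + 1)*exp(u)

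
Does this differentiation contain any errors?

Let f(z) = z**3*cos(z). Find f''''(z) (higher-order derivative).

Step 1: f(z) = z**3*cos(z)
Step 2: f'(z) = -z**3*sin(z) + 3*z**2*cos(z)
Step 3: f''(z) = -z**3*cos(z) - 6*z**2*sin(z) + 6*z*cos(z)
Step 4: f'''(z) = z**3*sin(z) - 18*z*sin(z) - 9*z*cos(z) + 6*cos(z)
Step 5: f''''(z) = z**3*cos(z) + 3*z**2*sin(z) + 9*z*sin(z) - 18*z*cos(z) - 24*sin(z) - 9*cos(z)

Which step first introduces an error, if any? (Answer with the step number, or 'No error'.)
Step 4

Step 4 is incorrect due to a wrong exponent.
The step shows: z**3*sin(z) - 18*z*sin(z) - 9*z*cos(z) + 6*cos(z)
The correct value should be: z**3*sin(z) - 9*z**2*cos(z) - 18*z*sin(z) + 6*cos(z)

Explanation: The exponent 2 on z was incorrectly written as 1: the term -9*z**2*cos(z) was incorrectly written as -9*z*cos(z)
The later steps are derived from this incorrect expression, so the error originates in Step 4.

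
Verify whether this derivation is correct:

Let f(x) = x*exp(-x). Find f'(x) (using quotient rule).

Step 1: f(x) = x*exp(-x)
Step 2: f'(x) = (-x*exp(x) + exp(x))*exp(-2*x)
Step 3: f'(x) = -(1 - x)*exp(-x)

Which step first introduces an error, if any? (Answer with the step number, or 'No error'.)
Step 3

Step 3 is incorrect due to a sign flip.
The step shows: -(1 - x)*exp(-x)
The correct value should be: (1 - x)*exp(-x)

Explanation: The sign of the whole expression was flipped: the term (1 - x)*exp(-x) was incorrectly written as -(1 - x)*exp(-x)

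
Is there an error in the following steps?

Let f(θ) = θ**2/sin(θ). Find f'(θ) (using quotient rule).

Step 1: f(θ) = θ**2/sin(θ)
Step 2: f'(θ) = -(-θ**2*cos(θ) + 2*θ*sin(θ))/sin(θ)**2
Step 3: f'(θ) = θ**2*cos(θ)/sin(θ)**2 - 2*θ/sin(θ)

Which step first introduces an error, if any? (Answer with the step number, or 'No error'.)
Step 2

Step 2 is incorrect due to a sign flip.
The step shows: -(-θ**2*cos(θ) + 2*θ*sin(θ))/sin(θ)**2
The correct value should be: (-θ**2*cos(θ) + 2*θ*sin(θ))/sin(θ)**2

Explanation: The sign of the whole expression was flipped: the term (-θ**2*cos(θ) + 2*θ*sin(θ))/sin(θ)**2 was incorrectly written as -(-θ**2*cos(θ) + 2*θ*sin(θ))/sin(θ)**2
The later steps are derived from this incorrect expression, so the error originates in Step 2.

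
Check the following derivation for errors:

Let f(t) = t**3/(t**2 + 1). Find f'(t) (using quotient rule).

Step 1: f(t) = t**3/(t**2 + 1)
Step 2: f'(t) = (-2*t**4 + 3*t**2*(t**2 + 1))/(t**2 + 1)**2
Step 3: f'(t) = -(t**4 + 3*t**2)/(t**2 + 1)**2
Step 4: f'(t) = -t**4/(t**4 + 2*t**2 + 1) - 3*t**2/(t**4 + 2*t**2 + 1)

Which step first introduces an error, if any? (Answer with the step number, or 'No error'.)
Step 3

Step 3 is incorrect due to a sign flip.
The step shows: -(t**4 + 3*t**2)/(t**2 + 1)**2
The correct value should be: (t**4 + 3*t**2)/(t**2 + 1)**2

Explanation: The sign of the whole expression was flipped: the term (t**4 + 3*t**2)/(t**2 + 1)**2 was incorrectly written as -(t**4 + 3*t**2)/(t**2 + 1)**2
The later steps are derived from this incorrect expression, so the error originates in Step 3.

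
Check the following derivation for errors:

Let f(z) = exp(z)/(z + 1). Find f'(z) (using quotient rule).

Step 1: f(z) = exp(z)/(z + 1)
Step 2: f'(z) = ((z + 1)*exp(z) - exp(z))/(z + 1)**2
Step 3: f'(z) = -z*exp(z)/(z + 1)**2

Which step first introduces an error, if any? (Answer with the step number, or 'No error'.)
Step 3

Step 3 is incorrect due to a sign flip.
The step shows: -z*exp(z)/(z + 1)**2
The correct value should be: z*exp(z)/(z + 1)**2

Explanation: The sign of the whole expression was flipped: the term z*exp(z)/(z + 1)**2 was incorrectly written as -z*exp(z)/(z + 1)**2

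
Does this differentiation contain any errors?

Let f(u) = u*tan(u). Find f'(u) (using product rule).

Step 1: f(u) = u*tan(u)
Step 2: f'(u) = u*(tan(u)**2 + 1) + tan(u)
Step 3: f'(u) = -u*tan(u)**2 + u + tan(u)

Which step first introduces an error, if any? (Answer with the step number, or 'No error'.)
Step 3

Step 3 is incorrect due to a sign flip.
The step shows: -u*tan(u)**2 + u + tan(u)
The correct value should be: u*tan(u)**2 + u + tan(u)

Explanation: The sign of one term was flipped: the term u*tan(u)**2 was incorrectly written as -u*tan(u)**2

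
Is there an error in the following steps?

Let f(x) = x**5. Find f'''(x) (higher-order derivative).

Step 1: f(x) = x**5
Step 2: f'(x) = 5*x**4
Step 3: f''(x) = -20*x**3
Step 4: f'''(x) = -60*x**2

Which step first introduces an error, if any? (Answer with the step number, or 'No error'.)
Step 3

Step 3 is incorrect due to a sign flip.
The step shows: -20*x**3
The correct value should be: 20*x**3

Explanation: The sign of the whole expression was flipped: the term 20*x**3 was incorrectly written as -20*x**3
The later steps are derived from this incorrect expression, so the error originates in Step 3.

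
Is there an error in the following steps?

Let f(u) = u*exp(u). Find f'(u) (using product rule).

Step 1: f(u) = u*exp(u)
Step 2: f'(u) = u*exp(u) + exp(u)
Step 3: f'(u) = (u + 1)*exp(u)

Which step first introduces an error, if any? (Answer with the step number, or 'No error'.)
No error

All steps in this derivation are correct.
The final answer f'(u) = (u + 1)*exp(u) is valid.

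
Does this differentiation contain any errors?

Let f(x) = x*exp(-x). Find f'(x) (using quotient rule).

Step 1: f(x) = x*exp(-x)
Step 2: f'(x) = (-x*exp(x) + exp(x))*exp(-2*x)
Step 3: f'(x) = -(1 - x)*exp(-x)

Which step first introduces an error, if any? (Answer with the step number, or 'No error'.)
Step 3

Step 3 is incorrect due to a sign flip.
The step shows: -(1 - x)*exp(-x)
The correct value should be: (1 - x)*exp(-x)

Explanation: The sign of the whole expression was flipped: the term (1 - x)*exp(-x) was incorrectly written as -(1 - x)*exp(-x)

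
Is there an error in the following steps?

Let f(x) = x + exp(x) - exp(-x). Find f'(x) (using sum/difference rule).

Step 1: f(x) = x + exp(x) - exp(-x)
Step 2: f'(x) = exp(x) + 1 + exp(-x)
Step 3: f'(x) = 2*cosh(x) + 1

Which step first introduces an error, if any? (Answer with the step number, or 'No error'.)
No error

All steps in this derivation are correct.
The final answer f'(x) = 2*cosh(x) + 1 is valid.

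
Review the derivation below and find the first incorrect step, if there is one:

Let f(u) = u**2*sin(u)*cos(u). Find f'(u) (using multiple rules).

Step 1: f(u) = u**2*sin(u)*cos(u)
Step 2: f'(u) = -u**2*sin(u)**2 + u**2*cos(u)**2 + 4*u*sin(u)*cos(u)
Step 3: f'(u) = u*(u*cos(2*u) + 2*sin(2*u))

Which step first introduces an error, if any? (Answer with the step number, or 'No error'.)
Step 2

Step 2 is incorrect due to a wrong coefficient.
The step shows: -u**2*sin(u)**2 + u**2*cos(u)**2 + 4*u*sin(u)*cos(u)
The correct value should be: -u**2*sin(u)**2 + u**2*cos(u)**2 + 2*u*sin(u)*cos(u)

Explanation: The coefficient 2 was incorrectly written as 4: the term 2*u*sin(u)*cos(u) was incorrectly written as 4*u*sin(u)*cos(u)
The later steps are derived from this incorrect expression, so the error originates in Step 2.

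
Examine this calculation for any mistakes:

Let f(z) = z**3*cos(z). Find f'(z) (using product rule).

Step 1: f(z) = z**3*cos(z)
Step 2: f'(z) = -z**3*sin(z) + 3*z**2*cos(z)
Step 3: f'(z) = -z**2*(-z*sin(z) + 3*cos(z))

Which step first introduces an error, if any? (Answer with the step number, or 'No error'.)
Step 3

Step 3 is incorrect due to a sign flip.
The step shows: -z**2*(-z*sin(z) + 3*cos(z))
The correct value should be: z**2*(-z*sin(z) + 3*cos(z))

Explanation: The sign of the whole expression was flipped: the term z**2*(-z*sin(z) + 3*cos(z)) was incorrectly written as -z**2*(-z*sin(z) + 3*cos(z))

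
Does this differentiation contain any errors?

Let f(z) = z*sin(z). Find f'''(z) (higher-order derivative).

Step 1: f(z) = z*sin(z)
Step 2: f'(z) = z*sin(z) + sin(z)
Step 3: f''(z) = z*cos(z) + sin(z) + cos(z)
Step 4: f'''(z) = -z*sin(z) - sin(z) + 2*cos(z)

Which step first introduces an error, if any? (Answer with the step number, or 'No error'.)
Step 2

Step 2 is incorrect due to a wrong trig function.
The step shows: z*sin(z) + sin(z)
The correct value should be: z*cos(z) + sin(z)

Explanation: cos(z) was incorrectly written as sin(z): the term z*cos(z) was incorrectly written as z*sin(z)
The later steps are derived from this incorrect expression, so the error originates in Step 2.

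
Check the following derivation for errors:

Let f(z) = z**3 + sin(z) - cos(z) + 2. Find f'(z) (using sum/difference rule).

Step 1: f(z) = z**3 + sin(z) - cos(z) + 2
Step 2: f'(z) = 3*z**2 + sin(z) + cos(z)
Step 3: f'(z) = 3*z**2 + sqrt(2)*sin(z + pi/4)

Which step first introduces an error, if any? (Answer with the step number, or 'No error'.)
No error

All steps in this derivation are correct.
The final answer f'(z) = 3*z**2 + sqrt(2)*sin(z + pi/4) is valid.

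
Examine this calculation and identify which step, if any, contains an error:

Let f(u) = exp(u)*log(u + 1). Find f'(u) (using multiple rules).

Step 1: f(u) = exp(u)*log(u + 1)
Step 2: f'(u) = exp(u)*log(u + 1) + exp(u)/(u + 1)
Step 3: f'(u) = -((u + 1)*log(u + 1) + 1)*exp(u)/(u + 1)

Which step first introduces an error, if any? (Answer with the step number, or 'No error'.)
Step 3

Step 3 is incorrect due to a sign flip.
The step shows: -((u + 1)*log(u + 1) + 1)*exp(u)/(u + 1)
The correct value should be: ((u + 1)*log(u + 1) + 1)*exp(u)/(u + 1)

Explanation: The sign of the whole expression was flipped: the term ((u + 1)*log(u + 1) + 1)*exp(u)/(u + 1) was incorrectly written as -((u + 1)*log(u + 1) + 1)*exp(u)/(u + 1)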